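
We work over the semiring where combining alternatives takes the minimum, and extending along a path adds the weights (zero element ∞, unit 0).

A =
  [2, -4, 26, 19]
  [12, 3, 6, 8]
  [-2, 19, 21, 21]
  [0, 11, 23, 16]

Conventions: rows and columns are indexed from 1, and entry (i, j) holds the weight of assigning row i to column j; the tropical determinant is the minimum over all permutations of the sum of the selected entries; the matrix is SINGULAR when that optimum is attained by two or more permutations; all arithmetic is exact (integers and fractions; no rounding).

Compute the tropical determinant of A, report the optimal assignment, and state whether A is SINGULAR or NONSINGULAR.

σ = (1, 2, 3, 4): 2 + 3 + 21 + 16 = 42
σ = (1, 2, 4, 3): 2 + 3 + 21 + 23 = 49
σ = (1, 3, 2, 4): 2 + 6 + 19 + 16 = 43
σ = (1, 3, 4, 2): 2 + 6 + 21 + 11 = 40
σ = (1, 4, 2, 3): 2 + 8 + 19 + 23 = 52
σ = (1, 4, 3, 2): 2 + 8 + 21 + 11 = 42
σ = (2, 1, 3, 4): (-4) + 12 + 21 + 16 = 45
σ = (2, 1, 4, 3): (-4) + 12 + 21 + 23 = 52
σ = (2, 3, 1, 4): (-4) + 6 + (-2) + 16 = 16
σ = (2, 3, 4, 1): (-4) + 6 + 21 + 0 = 23
σ = (2, 4, 1, 3): (-4) + 8 + (-2) + 23 = 25
σ = (2, 4, 3, 1): (-4) + 8 + 21 + 0 = 25
σ = (3, 1, 2, 4): 26 + 12 + 19 + 16 = 73
σ = (3, 1, 4, 2): 26 + 12 + 21 + 11 = 70
σ = (3, 2, 1, 4): 26 + 3 + (-2) + 16 = 43
σ = (3, 2, 4, 1): 26 + 3 + 21 + 0 = 50
σ = (3, 4, 1, 2): 26 + 8 + (-2) + 11 = 43
σ = (3, 4, 2, 1): 26 + 8 + 19 + 0 = 53
σ = (4, 1, 2, 3): 19 + 12 + 19 + 23 = 73
σ = (4, 1, 3, 2): 19 + 12 + 21 + 11 = 63
σ = (4, 2, 1, 3): 19 + 3 + (-2) + 23 = 43
σ = (4, 2, 3, 1): 19 + 3 + 21 + 0 = 43
σ = (4, 3, 1, 2): 19 + 6 + (-2) + 11 = 34
σ = (4, 3, 2, 1): 19 + 6 + 19 + 0 = 44
Optimal value attained by: σ = (2, 3, 1, 4).
Answer: det⊕(A) = 16; verdict: NONSINGULAR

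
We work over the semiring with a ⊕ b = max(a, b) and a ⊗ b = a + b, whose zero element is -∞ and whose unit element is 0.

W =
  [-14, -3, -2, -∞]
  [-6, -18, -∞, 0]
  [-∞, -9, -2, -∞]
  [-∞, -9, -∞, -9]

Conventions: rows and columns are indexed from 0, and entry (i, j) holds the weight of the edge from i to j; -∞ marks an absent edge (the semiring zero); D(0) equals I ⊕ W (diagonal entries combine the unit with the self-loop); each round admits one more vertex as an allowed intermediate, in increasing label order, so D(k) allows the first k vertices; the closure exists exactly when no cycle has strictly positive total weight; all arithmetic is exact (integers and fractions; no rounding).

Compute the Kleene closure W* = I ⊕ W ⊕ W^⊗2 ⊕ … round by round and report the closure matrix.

D(0):
  [0, -3, -2, -∞]
  [-6, 0, -∞, 0]
  [-∞, -9, 0, -∞]
  [-∞, -9, -∞, 0]
D(1):
  [0, -3, -2, -∞]
  [-6, 0, -8, 0]
  [-∞, -9, 0, -∞]
  [-∞, -9, -∞, 0]
D(2):
  [0, -3, -2, -3]
  [-6, 0, -8, 0]
  [-15, -9, 0, -9]
  [-15, -9, -17, 0]
D(3):
  [0, -3, -2, -3]
  [-6, 0, -8, 0]
  [-15, -9, 0, -9]
  [-15, -9, -17, 0]
D(4):
  [0, -3, -2, -3]
  [-6, 0, -8, 0]
  [-15, -9, 0, -9]
  [-15, -9, -17, 0]
Answer: W* = [[0, -3, -2, -3], [-6, 0, -8, 0], [-15, -9, 0, -9], [-15, -9, -17, 0]]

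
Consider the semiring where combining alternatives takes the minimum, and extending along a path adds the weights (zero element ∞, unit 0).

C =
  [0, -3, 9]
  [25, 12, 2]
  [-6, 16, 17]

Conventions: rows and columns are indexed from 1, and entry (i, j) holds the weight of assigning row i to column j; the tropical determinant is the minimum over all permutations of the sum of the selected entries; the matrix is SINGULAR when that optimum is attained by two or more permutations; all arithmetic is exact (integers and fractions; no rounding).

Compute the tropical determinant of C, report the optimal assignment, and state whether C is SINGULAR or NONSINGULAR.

σ = (1, 2, 3): 0 + 12 + 17 = 29
σ = (1, 3, 2): 0 + 2 + 16 = 18
σ = (2, 1, 3): (-3) + 25 + 17 = 39
σ = (2, 3, 1): (-3) + 2 + (-6) = -7
σ = (3, 1, 2): 9 + 25 + 16 = 50
σ = (3, 2, 1): 9 + 12 + (-6) = 15
Optimal value attained by: σ = (2, 3, 1).
Answer: det⊕(C) = -7; verdict: NONSINGULAR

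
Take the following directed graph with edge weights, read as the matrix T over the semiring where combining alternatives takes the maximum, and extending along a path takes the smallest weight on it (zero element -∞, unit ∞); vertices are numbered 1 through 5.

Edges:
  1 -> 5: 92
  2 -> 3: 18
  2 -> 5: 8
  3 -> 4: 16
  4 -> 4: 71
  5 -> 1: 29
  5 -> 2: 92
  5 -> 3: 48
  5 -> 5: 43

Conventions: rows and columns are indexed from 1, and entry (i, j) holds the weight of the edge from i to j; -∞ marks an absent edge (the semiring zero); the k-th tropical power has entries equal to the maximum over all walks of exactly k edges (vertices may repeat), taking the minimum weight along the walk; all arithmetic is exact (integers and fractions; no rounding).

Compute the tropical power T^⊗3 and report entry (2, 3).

T^⊗2:
  [29, 92, 48, -∞, 43]
  [8, 8, 8, 16, 8]
  [-∞, -∞, -∞, 16, -∞]
  [-∞, -∞, -∞, 71, -∞]
  [29, 43, 43, 16, 43]
T^⊗3:
  [29, 43, 43, 16, 43]
  [8, 8, 8, 16, 8]
  [-∞, -∞, -∞, 16, -∞]
  [-∞, -∞, -∞, 71, -∞]
  [29, 43, 43, 16, 43]
Key observation: the optimum is the walk 2->5->5->3, with weight 8 min 43 min 48 = 8.
Optimal value attained by: walk 2->5->5->3.
Answer: (T^⊗3)[2][3] = 8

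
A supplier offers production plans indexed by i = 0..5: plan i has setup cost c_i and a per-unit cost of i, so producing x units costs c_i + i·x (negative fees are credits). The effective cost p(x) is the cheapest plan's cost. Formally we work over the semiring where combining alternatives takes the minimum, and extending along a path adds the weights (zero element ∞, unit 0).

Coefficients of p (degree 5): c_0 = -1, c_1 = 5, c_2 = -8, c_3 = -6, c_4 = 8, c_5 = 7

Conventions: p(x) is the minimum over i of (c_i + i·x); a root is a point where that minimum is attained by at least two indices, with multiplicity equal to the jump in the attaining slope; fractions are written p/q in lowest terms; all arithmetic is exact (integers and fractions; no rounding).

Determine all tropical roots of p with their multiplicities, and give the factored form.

hull edge (i=0, c=-1) to (i=2, c=-8): slope -7/2, span 2
hull edge (i=2, c=-8) to (i=3, c=-6): slope 2, span 1
hull edge (i=3, c=-6) to (i=5, c=7): slope 13/2, span 2
Factored form: p(x) = 7 ⊗ (x ⊕ (-13/2)) ⊗ (x ⊕ (-13/2)) ⊗ (x ⊕ (-2)) ⊗ (x ⊕ 7/2) ⊗ (x ⊕ 7/2)
Answer: roots = -13/2 (mult 2), -2 (mult 1), 7/2 (mult 2)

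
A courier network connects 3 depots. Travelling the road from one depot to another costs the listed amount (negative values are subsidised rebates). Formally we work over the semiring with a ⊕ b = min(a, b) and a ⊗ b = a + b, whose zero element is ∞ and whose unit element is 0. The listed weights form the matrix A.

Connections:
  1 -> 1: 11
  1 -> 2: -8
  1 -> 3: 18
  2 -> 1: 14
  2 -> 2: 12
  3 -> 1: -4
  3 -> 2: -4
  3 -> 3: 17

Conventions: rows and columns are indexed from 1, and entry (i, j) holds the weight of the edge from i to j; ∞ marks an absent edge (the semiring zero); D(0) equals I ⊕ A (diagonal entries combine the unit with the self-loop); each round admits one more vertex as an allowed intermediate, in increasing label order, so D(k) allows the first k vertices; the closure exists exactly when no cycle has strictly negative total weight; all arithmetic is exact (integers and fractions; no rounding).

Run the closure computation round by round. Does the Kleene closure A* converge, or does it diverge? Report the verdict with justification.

D(0):
  [0, -8, 18]
  [14, 0, ∞]
  [-4, -4, 0]
D(1):
  [0, -8, 18]
  [14, 0, 32]
  [-4, -12, 0]
D(2):
  [0, -8, 18]
  [14, 0, 32]
  [-4, -12, 0]
D(3):
  [0, -8, 18]
  [14, 0, 32]
  [-4, -12, 0]
Key observation: every diagonal entry stays at the unit through all rounds, so no improving cycle exists.
Answer: CONVERGES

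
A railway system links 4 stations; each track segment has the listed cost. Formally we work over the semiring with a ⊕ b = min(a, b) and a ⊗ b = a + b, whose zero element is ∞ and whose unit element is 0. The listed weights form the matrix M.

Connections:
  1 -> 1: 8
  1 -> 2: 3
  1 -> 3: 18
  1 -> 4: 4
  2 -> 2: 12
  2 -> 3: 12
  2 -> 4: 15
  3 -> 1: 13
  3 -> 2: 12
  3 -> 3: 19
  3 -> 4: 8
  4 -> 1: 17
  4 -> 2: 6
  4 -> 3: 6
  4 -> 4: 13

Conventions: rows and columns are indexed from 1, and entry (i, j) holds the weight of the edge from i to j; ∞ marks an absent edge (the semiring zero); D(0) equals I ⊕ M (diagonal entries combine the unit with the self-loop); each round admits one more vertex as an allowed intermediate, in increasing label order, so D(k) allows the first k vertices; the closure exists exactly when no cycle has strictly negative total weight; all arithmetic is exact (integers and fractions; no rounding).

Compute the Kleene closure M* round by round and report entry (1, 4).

D(0):
  [0, 3, 18, 4]
  [∞, 0, 12, 15]
  [13, 12, 0, 8]
  [17, 6, 6, 0]
D(1):
  [0, 3, 18, 4]
  [∞, 0, 12, 15]
  [13, 12, 0, 8]
  [17, 6, 6, 0]
D(2):
  [0, 3, 15, 4]
  [∞, 0, 12, 15]
  [13, 12, 0, 8]
  [17, 6, 6, 0]
D(3):
  [0, 3, 15, 4]
  [25, 0, 12, 15]
  [13, 12, 0, 8]
  [17, 6, 6, 0]
D(4):
  [0, 3, 10, 4]
  [25, 0, 12, 15]
  [13, 12, 0, 8]
  [17, 6, 6, 0]
Answer: M*[1][4] = 4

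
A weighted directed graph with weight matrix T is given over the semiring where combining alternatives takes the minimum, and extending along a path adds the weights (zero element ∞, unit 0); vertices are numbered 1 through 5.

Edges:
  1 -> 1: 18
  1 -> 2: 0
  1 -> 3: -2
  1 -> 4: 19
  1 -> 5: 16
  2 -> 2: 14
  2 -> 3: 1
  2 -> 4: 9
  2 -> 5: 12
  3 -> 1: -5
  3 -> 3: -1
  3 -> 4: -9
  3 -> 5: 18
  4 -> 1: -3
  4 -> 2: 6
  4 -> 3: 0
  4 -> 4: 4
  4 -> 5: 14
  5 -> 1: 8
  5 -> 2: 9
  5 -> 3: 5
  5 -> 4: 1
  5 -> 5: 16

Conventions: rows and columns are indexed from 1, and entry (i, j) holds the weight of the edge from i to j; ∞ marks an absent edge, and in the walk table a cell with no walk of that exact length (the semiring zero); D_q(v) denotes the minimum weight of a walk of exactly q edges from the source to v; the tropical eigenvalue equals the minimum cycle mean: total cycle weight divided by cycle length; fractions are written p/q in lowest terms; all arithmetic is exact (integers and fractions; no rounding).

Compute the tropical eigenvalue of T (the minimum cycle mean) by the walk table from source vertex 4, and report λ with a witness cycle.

q=0: [∞, ∞, ∞, 0, ∞]
q=1: [-3, 6, 0, 4, 14]
q=2: [-5, -3, -5, -9, 13]
q=3: [-12, -5, -9, -14, 5]
q=4: [-17, -12, -14, -18, 0]
q=5: [-21, -17, -19, -23, -4]
Optimal cycle mean attained by: cycle 1->3->4->1, total (-2) + (-9) + (-3), length 3.
Answer: λ = -14/3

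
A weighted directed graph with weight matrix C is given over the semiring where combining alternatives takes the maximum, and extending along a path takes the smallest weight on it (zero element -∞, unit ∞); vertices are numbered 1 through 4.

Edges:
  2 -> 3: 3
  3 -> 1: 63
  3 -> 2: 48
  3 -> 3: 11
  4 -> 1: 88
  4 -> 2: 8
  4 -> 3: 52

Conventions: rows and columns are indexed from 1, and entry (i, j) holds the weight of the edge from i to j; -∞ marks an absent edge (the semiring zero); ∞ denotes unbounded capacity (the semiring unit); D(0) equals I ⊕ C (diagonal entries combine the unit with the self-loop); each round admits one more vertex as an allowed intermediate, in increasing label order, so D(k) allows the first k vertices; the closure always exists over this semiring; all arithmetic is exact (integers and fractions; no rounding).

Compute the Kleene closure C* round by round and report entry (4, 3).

D(0):
  [∞, -∞, -∞, -∞]
  [-∞, ∞, 3, -∞]
  [63, 48, ∞, -∞]
  [88, 8, 52, ∞]
D(1):
  [∞, -∞, -∞, -∞]
  [-∞, ∞, 3, -∞]
  [63, 48, ∞, -∞]
  [88, 8, 52, ∞]
D(2):
  [∞, -∞, -∞, -∞]
  [-∞, ∞, 3, -∞]
  [63, 48, ∞, -∞]
  [88, 8, 52, ∞]
D(3):
  [∞, -∞, -∞, -∞]
  [3, ∞, 3, -∞]
  [63, 48, ∞, -∞]
  [88, 48, 52, ∞]
D(4):
  [∞, -∞, -∞, -∞]
  [3, ∞, 3, -∞]
  [63, 48, ∞, -∞]
  [88, 48, 52, ∞]
Answer: C*[4][3] = 52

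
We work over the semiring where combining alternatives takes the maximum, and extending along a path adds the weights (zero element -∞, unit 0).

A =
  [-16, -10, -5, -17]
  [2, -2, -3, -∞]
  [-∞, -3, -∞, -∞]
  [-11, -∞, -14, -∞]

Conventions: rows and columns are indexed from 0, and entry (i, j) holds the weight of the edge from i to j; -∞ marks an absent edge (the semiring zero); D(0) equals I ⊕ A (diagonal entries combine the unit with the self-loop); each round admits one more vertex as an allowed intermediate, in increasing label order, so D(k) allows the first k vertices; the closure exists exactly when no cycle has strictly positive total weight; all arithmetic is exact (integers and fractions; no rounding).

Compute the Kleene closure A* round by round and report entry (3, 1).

D(0):
  [0, -10, -5, -17]
  [2, 0, -3, -∞]
  [-∞, -3, 0, -∞]
  [-11, -∞, -14, 0]
D(1):
  [0, -10, -5, -17]
  [2, 0, -3, -15]
  [-∞, -3, 0, -∞]
  [-11, -21, -14, 0]
D(2):
  [0, -10, -5, -17]
  [2, 0, -3, -15]
  [-1, -3, 0, -18]
  [-11, -21, -14, 0]
D(3):
  [0, -8, -5, -17]
  [2, 0, -3, -15]
  [-1, -3, 0, -18]
  [-11, -17, -14, 0]
D(4):
  [0, -8, -5, -17]
  [2, 0, -3, -15]
  [-1, -3, 0, -18]
  [-11, -17, -14, 0]
Answer: A*[3][1] = -17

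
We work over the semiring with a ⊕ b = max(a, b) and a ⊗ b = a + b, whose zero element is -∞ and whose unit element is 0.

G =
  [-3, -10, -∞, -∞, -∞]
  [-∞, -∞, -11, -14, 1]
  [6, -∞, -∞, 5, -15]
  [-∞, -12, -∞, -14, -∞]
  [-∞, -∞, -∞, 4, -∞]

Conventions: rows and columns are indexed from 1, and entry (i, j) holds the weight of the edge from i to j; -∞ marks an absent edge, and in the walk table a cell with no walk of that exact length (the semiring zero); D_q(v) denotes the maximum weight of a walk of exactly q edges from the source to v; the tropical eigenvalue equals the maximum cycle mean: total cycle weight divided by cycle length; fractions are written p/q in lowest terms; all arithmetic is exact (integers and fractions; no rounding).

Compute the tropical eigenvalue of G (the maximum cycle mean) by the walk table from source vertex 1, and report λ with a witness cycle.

q=0: [0, -∞, -∞, -∞, -∞]
q=1: [-3, -10, -∞, -∞, -∞]
q=2: [-6, -13, -21, -24, -9]
q=3: [-9, -16, -24, -5, -12]
q=4: [-12, -17, -27, -8, -15]
q=5: [-15, -20, -28, -11, -16]
Optimal cycle mean attained by: cycle 2->5->4->2, total 1 + 4 + (-12), length 3.
Answer: λ = -7/3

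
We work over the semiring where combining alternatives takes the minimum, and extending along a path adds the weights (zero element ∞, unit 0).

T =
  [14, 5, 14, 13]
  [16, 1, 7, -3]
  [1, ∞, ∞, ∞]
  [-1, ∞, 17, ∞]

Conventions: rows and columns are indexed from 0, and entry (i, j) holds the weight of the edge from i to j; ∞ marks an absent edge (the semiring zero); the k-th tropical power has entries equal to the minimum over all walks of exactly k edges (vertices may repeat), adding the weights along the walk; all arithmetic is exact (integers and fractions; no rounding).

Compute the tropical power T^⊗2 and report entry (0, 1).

T^⊗2:
  [12, 6, 12, 2]
  [-4, 2, 8, -2]
  [15, 6, 15, 14]
  [13, 4, 13, 12]
Key observation: the optimum is the walk 0->1->1, with weight 5 + 1 = 6.
Optimal value attained by: walk 0->1->1.
Answer: (T^⊗2)[0][1] = 6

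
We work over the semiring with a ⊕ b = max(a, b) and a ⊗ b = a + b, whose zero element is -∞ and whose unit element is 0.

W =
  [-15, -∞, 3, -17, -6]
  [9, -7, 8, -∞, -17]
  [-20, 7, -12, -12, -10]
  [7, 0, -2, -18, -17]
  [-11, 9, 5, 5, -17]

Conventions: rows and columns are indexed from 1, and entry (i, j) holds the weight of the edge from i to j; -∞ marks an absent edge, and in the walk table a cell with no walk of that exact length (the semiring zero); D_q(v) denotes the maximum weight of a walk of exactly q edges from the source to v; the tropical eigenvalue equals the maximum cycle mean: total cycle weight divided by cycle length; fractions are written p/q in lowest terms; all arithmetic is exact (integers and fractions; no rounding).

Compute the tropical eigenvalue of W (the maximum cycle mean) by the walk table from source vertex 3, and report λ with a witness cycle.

q=0: [-∞, -∞, 0, -∞, -∞]
q=1: [-20, 7, -12, -12, -10]
q=2: [16, 0, 15, -5, -10]
q=3: [9, 22, 19, 3, 10]
q=4: [31, 26, 30, 15, 9]
q=5: [35, 37, 34, 18, 25]
Optimal cycle mean attained by: cycle 2->3->2, total 8 + 7, length 2.
Answer: λ = 15/2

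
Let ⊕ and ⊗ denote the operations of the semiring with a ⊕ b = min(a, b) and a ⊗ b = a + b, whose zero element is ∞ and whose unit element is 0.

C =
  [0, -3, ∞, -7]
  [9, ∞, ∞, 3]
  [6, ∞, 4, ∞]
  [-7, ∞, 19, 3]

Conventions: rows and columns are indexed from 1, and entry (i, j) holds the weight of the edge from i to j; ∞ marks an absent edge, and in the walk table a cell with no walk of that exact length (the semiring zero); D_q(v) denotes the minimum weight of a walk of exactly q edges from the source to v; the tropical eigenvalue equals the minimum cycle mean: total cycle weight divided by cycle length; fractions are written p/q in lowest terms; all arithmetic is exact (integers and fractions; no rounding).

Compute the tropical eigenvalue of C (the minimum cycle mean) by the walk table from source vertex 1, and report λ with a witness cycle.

q=0: [0, ∞, ∞, ∞]
q=1: [0, -3, ∞, -7]
q=2: [-14, -3, 12, -7]
q=3: [-14, -17, 12, -21]
q=4: [-28, -17, -2, -21]
Optimal cycle mean attained by: cycle 1->4->1, total (-7) + (-7), length 2.
Answer: λ = -7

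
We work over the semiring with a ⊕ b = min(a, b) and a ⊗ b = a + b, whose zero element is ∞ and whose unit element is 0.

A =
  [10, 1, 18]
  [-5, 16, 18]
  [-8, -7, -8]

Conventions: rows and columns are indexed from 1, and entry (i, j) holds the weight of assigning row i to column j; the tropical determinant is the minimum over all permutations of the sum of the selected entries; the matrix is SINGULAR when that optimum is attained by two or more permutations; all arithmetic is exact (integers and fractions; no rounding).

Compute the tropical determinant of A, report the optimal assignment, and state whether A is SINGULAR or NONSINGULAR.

σ = (1, 2, 3): 10 + 16 + (-8) = 18
σ = (1, 3, 2): 10 + 18 + (-7) = 21
σ = (2, 1, 3): 1 + (-5) + (-8) = -12
σ = (2, 3, 1): 1 + 18 + (-8) = 11
σ = (3, 1, 2): 18 + (-5) + (-7) = 6
σ = (3, 2, 1): 18 + 16 + (-8) = 26
Optimal value attained by: σ = (2, 1, 3).
Answer: det⊕(A) = -12; verdict: NONSINGULAR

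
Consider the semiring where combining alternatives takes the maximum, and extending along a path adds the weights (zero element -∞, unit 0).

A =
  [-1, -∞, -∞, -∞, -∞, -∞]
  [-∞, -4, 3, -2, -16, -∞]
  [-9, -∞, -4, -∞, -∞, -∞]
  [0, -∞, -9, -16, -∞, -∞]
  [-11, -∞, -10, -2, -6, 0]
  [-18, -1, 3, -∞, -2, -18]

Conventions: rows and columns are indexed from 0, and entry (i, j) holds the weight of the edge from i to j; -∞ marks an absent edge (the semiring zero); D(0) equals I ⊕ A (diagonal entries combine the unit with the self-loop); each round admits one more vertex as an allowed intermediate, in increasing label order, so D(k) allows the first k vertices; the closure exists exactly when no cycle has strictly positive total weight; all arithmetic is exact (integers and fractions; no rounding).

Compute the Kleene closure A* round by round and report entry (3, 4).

D(0):
  [0, -∞, -∞, -∞, -∞, -∞]
  [-∞, 0, 3, -2, -16, -∞]
  [-9, -∞, 0, -∞, -∞, -∞]
  [0, -∞, -9, 0, -∞, -∞]
  [-11, -∞, -10, -2, 0, 0]
  [-18, -1, 3, -∞, -2, 0]
D(1):
  [0, -∞, -∞, -∞, -∞, -∞]
  [-∞, 0, 3, -2, -16, -∞]
  [-9, -∞, 0, -∞, -∞, -∞]
  [0, -∞, -9, 0, -∞, -∞]
  [-11, -∞, -10, -2, 0, 0]
  [-18, -1, 3, -∞, -2, 0]
D(2):
  [0, -∞, -∞, -∞, -∞, -∞]
  [-∞, 0, 3, -2, -16, -∞]
  [-9, -∞, 0, -∞, -∞, -∞]
  [0, -∞, -9, 0, -∞, -∞]
  [-11, -∞, -10, -2, 0, 0]
  [-18, -1, 3, -3, -2, 0]
D(3):
  [0, -∞, -∞, -∞, -∞, -∞]
  [-6, 0, 3, -2, -16, -∞]
  [-9, -∞, 0, -∞, -∞, -∞]
  [0, -∞, -9, 0, -∞, -∞]
  [-11, -∞, -10, -2, 0, 0]
  [-6, -1, 3, -3, -2, 0]
D(4):
  [0, -∞, -∞, -∞, -∞, -∞]
  [-2, 0, 3, -2, -16, -∞]
  [-9, -∞, 0, -∞, -∞, -∞]
  [0, -∞, -9, 0, -∞, -∞]
  [-2, -∞, -10, -2, 0, 0]
  [-3, -1, 3, -3, -2, 0]
D(5):
  [0, -∞, -∞, -∞, -∞, -∞]
  [-2, 0, 3, -2, -16, -16]
  [-9, -∞, 0, -∞, -∞, -∞]
  [0, -∞, -9, 0, -∞, -∞]
  [-2, -∞, -10, -2, 0, 0]
  [-3, -1, 3, -3, -2, 0]
D(6):
  [0, -∞, -∞, -∞, -∞, -∞]
  [-2, 0, 3, -2, -16, -16]
  [-9, -∞, 0, -∞, -∞, -∞]
  [0, -∞, -9, 0, -∞, -∞]
  [-2, -1, 3, -2, 0, 0]
  [-3, -1, 3, -3, -2, 0]
Answer: A*[3][4] = -∞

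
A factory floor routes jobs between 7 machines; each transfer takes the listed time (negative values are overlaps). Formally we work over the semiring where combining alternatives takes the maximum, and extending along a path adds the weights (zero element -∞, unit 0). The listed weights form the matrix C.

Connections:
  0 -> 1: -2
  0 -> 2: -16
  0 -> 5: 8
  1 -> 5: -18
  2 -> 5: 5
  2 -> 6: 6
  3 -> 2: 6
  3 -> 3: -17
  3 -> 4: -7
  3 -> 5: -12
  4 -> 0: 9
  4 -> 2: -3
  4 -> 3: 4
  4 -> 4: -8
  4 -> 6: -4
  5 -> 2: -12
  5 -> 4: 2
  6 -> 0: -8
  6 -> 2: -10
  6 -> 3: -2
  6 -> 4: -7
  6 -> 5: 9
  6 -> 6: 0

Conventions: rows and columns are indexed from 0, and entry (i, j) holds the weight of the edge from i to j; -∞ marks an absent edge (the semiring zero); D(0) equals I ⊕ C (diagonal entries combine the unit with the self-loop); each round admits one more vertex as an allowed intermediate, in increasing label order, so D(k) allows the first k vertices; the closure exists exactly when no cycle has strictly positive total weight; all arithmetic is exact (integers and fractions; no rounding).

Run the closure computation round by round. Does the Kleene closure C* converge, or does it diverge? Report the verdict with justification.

D(0):
  [0, -2, -16, -∞, -∞, 8, -∞]
  [-∞, 0, -∞, -∞, -∞, -18, -∞]
  [-∞, -∞, 0, -∞, -∞, 5, 6]
  [-∞, -∞, 6, 0, -7, -12, -∞]
  [9, -∞, -3, 4, 0, -∞, -4]
  [-∞, -∞, -12, -∞, 2, 0, -∞]
  [-8, -∞, -10, -2, -7, 9, 0]
D(1):
  [0, -2, -16, -∞, -∞, 8, -∞]
  [-∞, 0, -∞, -∞, -∞, -18, -∞]
  [-∞, -∞, 0, -∞, -∞, 5, 6]
  [-∞, -∞, 6, 0, -7, -12, -∞]
  [9, 7, -3, 4, 0, 17, -4]
  [-∞, -∞, -12, -∞, 2, 0, -∞]
  [-8, -10, -10, -2, -7, 9, 0]
D(2):
  [0, -2, -16, -∞, -∞, 8, -∞]
  [-∞, 0, -∞, -∞, -∞, -18, -∞]
  [-∞, -∞, 0, -∞, -∞, 5, 6]
  [-∞, -∞, 6, 0, -7, -12, -∞]
  [9, 7, -3, 4, 0, 17, -4]
  [-∞, -∞, -12, -∞, 2, 0, -∞]
  [-8, -10, -10, -2, -7, 9, 0]
D(3):
  [0, -2, -16, -∞, -∞, 8, -10]
  [-∞, 0, -∞, -∞, -∞, -18, -∞]
  [-∞, -∞, 0, -∞, -∞, 5, 6]
  [-∞, -∞, 6, 0, -7, 11, 12]
  [9, 7, -3, 4, 0, 17, 3]
  [-∞, -∞, -12, -∞, 2, 0, -6]
  [-8, -10, -10, -2, -7, 9, 0]
Detection: at round 4, diagonal entry (6, 6) turns strictly positive.
Key observation: the cycle 6->3->2->6 has total weight (-2) + 6 + 6, which is strictly positive.
Answer: DIVERGES — positive cycle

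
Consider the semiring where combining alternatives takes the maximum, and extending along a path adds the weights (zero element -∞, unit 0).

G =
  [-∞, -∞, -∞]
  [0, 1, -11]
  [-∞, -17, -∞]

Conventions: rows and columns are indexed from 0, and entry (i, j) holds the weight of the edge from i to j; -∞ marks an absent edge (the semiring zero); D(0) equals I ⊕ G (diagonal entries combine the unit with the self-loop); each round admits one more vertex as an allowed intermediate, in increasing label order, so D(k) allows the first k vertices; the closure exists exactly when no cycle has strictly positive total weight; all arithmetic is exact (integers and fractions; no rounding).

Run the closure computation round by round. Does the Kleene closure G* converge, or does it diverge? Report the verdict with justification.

Detection: at round 0, diagonal entry (1, 1) turns strictly positive.
Key observation: the cycle 1->1 has total weight 1, which is strictly positive.
Answer: DIVERGES — positive cycle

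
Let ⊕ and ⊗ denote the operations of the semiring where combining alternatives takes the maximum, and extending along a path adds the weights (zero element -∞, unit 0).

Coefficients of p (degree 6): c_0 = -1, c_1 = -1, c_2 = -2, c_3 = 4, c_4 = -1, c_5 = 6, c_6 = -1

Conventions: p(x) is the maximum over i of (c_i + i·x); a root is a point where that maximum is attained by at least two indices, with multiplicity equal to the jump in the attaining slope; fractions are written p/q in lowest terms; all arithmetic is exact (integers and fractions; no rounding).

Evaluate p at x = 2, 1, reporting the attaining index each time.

p(2) = max(-1+0·2=-1, -1+1·2=1, -2+2·2=2, 4+3·2=10, -1+4·2=7, 6+5·2=16, -1+6·2=11) = 16 (attained by i=5)
p(1) = max(-1+0·1=-1, -1+1·1=0, -2+2·1=0, 4+3·1=7, -1+4·1=3, 6+5·1=11, -1+6·1=5) = 11 (attained by i=5)
Answer: p(2) = 16; p(1) = 11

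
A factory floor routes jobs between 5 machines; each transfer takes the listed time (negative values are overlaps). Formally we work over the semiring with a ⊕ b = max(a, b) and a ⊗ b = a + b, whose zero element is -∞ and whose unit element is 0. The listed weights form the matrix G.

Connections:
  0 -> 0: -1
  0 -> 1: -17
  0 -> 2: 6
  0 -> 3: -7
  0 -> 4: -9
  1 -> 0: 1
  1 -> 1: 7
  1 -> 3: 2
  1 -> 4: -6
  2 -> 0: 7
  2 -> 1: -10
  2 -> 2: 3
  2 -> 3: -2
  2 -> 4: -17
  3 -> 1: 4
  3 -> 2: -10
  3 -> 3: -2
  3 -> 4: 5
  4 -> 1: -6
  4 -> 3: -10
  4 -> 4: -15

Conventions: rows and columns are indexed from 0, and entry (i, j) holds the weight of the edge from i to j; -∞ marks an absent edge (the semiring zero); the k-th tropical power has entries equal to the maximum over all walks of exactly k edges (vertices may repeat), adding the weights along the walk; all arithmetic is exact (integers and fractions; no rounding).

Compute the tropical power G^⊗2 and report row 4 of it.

G^⊗2:
  [13, -3, 9, 4, -2]
  [8, 14, 7, 9, 7]
  [10, 2, 13, 1, 3]
  [5, 11, -7, 6, 3]
  [-5, 1, -20, -4, -5]
Answer: row 4 of G^⊗2 = [-5, 1, -20, -4, -5]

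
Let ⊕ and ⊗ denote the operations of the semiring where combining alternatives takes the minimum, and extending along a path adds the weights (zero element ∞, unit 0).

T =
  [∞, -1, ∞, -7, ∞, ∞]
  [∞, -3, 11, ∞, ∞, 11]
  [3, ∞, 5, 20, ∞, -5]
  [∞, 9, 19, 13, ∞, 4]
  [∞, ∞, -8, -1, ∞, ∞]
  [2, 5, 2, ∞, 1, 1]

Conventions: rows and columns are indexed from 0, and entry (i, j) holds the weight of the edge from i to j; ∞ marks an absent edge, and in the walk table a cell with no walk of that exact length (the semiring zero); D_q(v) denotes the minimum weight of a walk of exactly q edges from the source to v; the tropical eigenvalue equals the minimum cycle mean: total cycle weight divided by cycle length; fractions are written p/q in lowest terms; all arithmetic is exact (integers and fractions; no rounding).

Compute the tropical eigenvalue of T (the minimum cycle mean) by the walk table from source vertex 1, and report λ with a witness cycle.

q=0: [∞, 0, ∞, ∞, ∞, ∞]
q=1: [∞, -3, 11, ∞, ∞, 11]
q=2: [13, -6, 8, 31, 12, 6]
q=3: [8, -9, 4, 6, 7, 3]
q=4: [5, -12, -1, 1, 4, -1]
q=5: [1, -15, -4, -2, 0, -6]
q=6: [-4, -18, -8, -6, -5, -9]
Optimal cycle mean attained by: cycle 2->5->4->2, total (-5) + 1 + (-8), length 3.
Answer: λ = -4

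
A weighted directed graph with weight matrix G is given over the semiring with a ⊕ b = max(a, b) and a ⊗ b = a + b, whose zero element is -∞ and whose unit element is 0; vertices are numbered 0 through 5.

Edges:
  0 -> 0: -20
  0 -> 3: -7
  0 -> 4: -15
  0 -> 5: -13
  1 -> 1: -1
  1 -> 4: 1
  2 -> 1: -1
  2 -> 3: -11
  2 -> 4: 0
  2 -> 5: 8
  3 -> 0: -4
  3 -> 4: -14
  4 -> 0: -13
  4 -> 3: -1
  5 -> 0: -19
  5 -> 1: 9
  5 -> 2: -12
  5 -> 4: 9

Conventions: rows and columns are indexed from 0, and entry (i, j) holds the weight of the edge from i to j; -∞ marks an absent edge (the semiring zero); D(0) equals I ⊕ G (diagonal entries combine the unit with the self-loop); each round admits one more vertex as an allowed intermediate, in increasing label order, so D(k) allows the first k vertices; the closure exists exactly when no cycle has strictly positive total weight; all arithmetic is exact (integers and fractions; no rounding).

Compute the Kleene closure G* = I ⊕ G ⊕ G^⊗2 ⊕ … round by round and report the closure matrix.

D(0):
  [0, -∞, -∞, -7, -15, -13]
  [-∞, 0, -∞, -∞, 1, -∞]
  [-∞, -1, 0, -11, 0, 8]
  [-4, -∞, -∞, 0, -14, -∞]
  [-13, -∞, -∞, -1, 0, -∞]
  [-19, 9, -12, -∞, 9, 0]
D(1):
  [0, -∞, -∞, -7, -15, -13]
  [-∞, 0, -∞, -∞, 1, -∞]
  [-∞, -1, 0, -11, 0, 8]
  [-4, -∞, -∞, 0, -14, -17]
  [-13, -∞, -∞, -1, 0, -26]
  [-19, 9, -12, -26, 9, 0]
D(2):
  [0, -∞, -∞, -7, -15, -13]
  [-∞, 0, -∞, -∞, 1, -∞]
  [-∞, -1, 0, -11, 0, 8]
  [-4, -∞, -∞, 0, -14, -17]
  [-13, -∞, -∞, -1, 0, -26]
  [-19, 9, -12, -26, 10, 0]
D(3):
  [0, -∞, -∞, -7, -15, -13]
  [-∞, 0, -∞, -∞, 1, -∞]
  [-∞, -1, 0, -11, 0, 8]
  [-4, -∞, -∞, 0, -14, -17]
  [-13, -∞, -∞, -1, 0, -26]
  [-19, 9, -12, -23, 10, 0]
D(4):
  [0, -∞, -∞, -7, -15, -13]
  [-∞, 0, -∞, -∞, 1, -∞]
  [-15, -1, 0, -11, 0, 8]
  [-4, -∞, -∞, 0, -14, -17]
  [-5, -∞, -∞, -1, 0, -18]
  [-19, 9, -12, -23, 10, 0]
D(5):
  [0, -∞, -∞, -7, -15, -13]
  [-4, 0, -∞, 0, 1, -17]
  [-5, -1, 0, -1, 0, 8]
  [-4, -∞, -∞, 0, -14, -17]
  [-5, -∞, -∞, -1, 0, -18]
  [5, 9, -12, 9, 10, 0]
D(6):
  [0, -4, -25, -4, -3, -13]
  [-4, 0, -29, 0, 1, -17]
  [13, 17, 0, 17, 18, 8]
  [-4, -8, -29, 0, -7, -17]
  [-5, -9, -30, -1, 0, -18]
  [5, 9, -12, 9, 10, 0]
Answer: G* = [[0, -4, -25, -4, -3, -13], [-4, 0, -29, 0, 1, -17], [13, 17, 0, 17, 18, 8], [-4, -8, -29, 0, -7, -17], [-5, -9, -30, -1, 0, -18], [5, 9, -12, 9, 10, 0]]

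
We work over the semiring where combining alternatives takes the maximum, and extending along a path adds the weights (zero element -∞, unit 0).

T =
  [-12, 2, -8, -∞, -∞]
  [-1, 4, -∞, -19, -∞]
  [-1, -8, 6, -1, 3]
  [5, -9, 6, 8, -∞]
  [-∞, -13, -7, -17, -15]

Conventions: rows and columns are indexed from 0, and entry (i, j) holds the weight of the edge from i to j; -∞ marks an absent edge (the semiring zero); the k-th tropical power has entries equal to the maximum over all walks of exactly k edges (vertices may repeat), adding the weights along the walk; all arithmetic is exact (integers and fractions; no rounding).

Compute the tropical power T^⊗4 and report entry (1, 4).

T^⊗2:
  [1, 6, -2, -9, -5]
  [3, 8, -9, -11, -∞]
  [5, 1, 12, 7, 9]
  [13, 7, 14, 16, 9]
  [-8, -9, -1, -8, -4]
T^⊗3:
  [5, 10, 4, -1, 1]
  [7, 12, -3, -3, -6]
  [12, 7, 18, 15, 15]
  [21, 15, 22, 24, 17]
  [-2, -5, 5, 0, 2]
T^⊗4:
  [9, 14, 10, 7, 7]
  [11, 16, 3, 5, 0]
  [20, 14, 24, 23, 21]
  [29, 23, 30, 32, 25]
  [5, 0, 11, 8, 8]
Key observation: the optimum is the walk 1->0->2->2->4, with weight (-1) + (-8) + 6 + 3 = 0.
Optimal value attained by: walk 1->0->2->2->4.
Answer: (T^⊗4)[1][4] = 0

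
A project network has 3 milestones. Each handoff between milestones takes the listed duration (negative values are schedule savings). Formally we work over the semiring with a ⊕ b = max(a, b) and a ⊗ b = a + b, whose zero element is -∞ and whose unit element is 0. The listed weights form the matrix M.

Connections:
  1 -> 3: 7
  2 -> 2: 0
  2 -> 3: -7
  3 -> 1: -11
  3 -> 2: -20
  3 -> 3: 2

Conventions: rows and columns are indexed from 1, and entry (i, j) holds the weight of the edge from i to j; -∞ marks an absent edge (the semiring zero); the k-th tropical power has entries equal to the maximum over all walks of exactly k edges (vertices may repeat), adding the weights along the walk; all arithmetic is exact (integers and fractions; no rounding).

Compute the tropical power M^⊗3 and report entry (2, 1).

M^⊗2:
  [-4, -13, 9]
  [-18, 0, -5]
  [-9, -18, 4]
M^⊗3:
  [-2, -11, 11]
  [-16, 0, -3]
  [-7, -16, 6]
Key observation: the optimum is the walk 2->3->3->1, with weight (-7) + 2 + (-11) = -16.
Optimal value attained by: walk 2->3->3->1.
Answer: (M^⊗3)[2][1] = -16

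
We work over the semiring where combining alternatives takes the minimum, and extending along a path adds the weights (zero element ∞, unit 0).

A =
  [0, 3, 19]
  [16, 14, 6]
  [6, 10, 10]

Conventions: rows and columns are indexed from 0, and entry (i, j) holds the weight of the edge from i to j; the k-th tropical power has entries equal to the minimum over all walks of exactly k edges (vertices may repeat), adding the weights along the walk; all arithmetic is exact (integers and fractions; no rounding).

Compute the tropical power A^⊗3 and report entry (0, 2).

A^⊗2:
  [0, 3, 9]
  [12, 16, 16]
  [6, 9, 16]
A^⊗3:
  [0, 3, 9]
  [12, 15, 22]
  [6, 9, 15]
Key observation: the optimum is the walk 0->0->1->2, with weight 0 + 3 + 6 = 9.
Optimal value attained by: walk 0->0->1->2.
Answer: (A^⊗3)[0][2] = 9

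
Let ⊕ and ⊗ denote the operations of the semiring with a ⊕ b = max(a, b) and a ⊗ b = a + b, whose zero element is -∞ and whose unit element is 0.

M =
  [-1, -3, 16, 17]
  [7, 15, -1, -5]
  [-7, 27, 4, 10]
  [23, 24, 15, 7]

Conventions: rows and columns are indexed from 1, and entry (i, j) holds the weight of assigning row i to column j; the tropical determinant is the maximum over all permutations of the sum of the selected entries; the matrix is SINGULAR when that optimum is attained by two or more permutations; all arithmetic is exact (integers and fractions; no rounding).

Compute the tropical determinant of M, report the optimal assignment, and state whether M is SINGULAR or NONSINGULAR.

σ = (1, 2, 3, 4): (-1) + 15 + 4 + 7 = 25
σ = (1, 2, 4, 3): (-1) + 15 + 10 + 15 = 39
σ = (1, 3, 2, 4): (-1) + (-1) + 27 + 7 = 32
σ = (1, 3, 4, 2): (-1) + (-1) + 10 + 24 = 32
σ = (1, 4, 2, 3): (-1) + (-5) + 27 + 15 = 36
σ = (1, 4, 3, 2): (-1) + (-5) + 4 + 24 = 22
σ = (2, 1, 3, 4): (-3) + 7 + 4 + 7 = 15
σ = (2, 1, 4, 3): (-3) + 7 + 10 + 15 = 29
σ = (2, 3, 1, 4): (-3) + (-1) + (-7) + 7 = -4
σ = (2, 3, 4, 1): (-3) + (-1) + 10 + 23 = 29
σ = (2, 4, 1, 3): (-3) + (-5) + (-7) + 15 = 0
σ = (2, 4, 3, 1): (-3) + (-5) + 4 + 23 = 19
σ = (3, 1, 2, 4): 16 + 7 + 27 + 7 = 57
σ = (3, 1, 4, 2): 16 + 7 + 10 + 24 = 57
σ = (3, 2, 1, 4): 16 + 15 + (-7) + 7 = 31
σ = (3, 2, 4, 1): 16 + 15 + 10 + 23 = 64
σ = (3, 4, 1, 2): 16 + (-5) + (-7) + 24 = 28
σ = (3, 4, 2, 1): 16 + (-5) + 27 + 23 = 61
σ = (4, 1, 2, 3): 17 + 7 + 27 + 15 = 66
σ = (4, 1, 3, 2): 17 + 7 + 4 + 24 = 52
σ = (4, 2, 1, 3): 17 + 15 + (-7) + 15 = 40
σ = (4, 2, 3, 1): 17 + 15 + 4 + 23 = 59
σ = (4, 3, 1, 2): 17 + (-1) + (-7) + 24 = 33
σ = (4, 3, 2, 1): 17 + (-1) + 27 + 23 = 66
Optimal value attained by: σ = (4, 1, 2, 3).
Answer: det⊕(M) = 66; verdict: SINGULAR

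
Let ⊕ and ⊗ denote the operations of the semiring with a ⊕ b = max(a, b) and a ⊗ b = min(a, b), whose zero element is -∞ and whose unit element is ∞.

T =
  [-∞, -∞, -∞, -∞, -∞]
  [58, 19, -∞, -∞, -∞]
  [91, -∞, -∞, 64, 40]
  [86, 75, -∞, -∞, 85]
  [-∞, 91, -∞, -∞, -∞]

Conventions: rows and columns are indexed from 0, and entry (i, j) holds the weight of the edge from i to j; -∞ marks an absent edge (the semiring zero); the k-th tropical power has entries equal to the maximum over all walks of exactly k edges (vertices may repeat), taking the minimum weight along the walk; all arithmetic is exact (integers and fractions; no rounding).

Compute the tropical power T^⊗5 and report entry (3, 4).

T^⊗2:
  [-∞, -∞, -∞, -∞, -∞]
  [19, 19, -∞, -∞, -∞]
  [64, 64, -∞, -∞, 64]
  [58, 85, -∞, -∞, -∞]
  [58, 19, -∞, -∞, -∞]
T^⊗3:
  [-∞, -∞, -∞, -∞, -∞]
  [19, 19, -∞, -∞, -∞]
  [58, 64, -∞, -∞, -∞]
  [58, 19, -∞, -∞, -∞]
  [19, 19, -∞, -∞, -∞]
T^⊗4:
  [-∞, -∞, -∞, -∞, -∞]
  [19, 19, -∞, -∞, -∞]
  [58, 19, -∞, -∞, -∞]
  [19, 19, -∞, -∞, -∞]
  [19, 19, -∞, -∞, -∞]
T^⊗5:
  [-∞, -∞, -∞, -∞, -∞]
  [19, 19, -∞, -∞, -∞]
  [19, 19, -∞, -∞, -∞]
  [19, 19, -∞, -∞, -∞]
  [19, 19, -∞, -∞, -∞]
Key observation: no walk of exactly 5 edges connects these vertices, so the entry is the semiring zero.
Answer: (T^⊗5)[3][4] = -∞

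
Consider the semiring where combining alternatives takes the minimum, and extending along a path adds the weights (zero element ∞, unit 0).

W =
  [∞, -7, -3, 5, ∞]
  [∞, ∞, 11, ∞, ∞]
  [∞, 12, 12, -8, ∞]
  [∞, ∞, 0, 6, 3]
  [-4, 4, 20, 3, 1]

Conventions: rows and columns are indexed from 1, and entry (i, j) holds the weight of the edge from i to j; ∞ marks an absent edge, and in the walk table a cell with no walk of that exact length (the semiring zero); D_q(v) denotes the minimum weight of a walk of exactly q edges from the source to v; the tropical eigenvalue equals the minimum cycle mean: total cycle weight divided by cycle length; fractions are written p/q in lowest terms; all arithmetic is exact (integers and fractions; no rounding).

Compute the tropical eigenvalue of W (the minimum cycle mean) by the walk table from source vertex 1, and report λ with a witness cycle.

q=0: [0, ∞, ∞, ∞, ∞]
q=1: [∞, -7, -3, 5, ∞]
q=2: [∞, 9, 4, -11, 8]
q=3: [4, 12, -11, -5, -8]
q=4: [-12, -4, -5, -19, -7]
q=5: [-11, -19, -19, -13, -16]
Optimal cycle mean attained by: cycle 3->4->3, total (-8) + 0, length 2.
Answer: λ = -4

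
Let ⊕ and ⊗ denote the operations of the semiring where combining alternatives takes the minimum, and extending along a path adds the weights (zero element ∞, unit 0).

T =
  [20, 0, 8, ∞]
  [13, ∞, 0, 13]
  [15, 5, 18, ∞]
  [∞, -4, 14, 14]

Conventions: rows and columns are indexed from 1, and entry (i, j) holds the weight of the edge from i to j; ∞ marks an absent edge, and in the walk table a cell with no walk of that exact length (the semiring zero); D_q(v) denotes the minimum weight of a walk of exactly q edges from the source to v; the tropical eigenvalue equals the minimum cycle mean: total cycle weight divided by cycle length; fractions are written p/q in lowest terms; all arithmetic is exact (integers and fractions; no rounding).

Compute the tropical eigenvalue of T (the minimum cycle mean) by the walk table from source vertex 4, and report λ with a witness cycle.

q=0: [∞, ∞, ∞, 0]
q=1: [∞, -4, 14, 14]
q=2: [9, 10, -4, 9]
q=3: [11, 1, 10, 23]
q=4: [14, 11, 1, 14]
Optimal cycle mean attained by: cycle 2->3->2, total 0 + 5, length 2.
Answer: λ = 5/2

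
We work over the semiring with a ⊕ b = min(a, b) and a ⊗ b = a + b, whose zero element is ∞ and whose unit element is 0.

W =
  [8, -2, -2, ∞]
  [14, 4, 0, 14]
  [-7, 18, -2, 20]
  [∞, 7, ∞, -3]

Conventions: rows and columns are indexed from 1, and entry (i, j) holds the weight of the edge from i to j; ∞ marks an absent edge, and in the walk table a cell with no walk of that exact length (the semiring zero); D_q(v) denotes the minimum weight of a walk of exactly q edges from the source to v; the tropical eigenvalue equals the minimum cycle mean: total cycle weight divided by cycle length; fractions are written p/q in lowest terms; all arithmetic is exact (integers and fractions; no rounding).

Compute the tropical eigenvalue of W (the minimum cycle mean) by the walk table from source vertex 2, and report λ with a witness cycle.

q=0: [∞, 0, ∞, ∞]
q=1: [14, 4, 0, 14]
q=2: [-7, 8, -2, 11]
q=3: [-9, -9, -9, 8]
q=4: [-16, -11, -11, 5]
Optimal cycle mean attained by: cycle 1->3->1, total (-2) + (-7), length 2.
Answer: λ = -9/2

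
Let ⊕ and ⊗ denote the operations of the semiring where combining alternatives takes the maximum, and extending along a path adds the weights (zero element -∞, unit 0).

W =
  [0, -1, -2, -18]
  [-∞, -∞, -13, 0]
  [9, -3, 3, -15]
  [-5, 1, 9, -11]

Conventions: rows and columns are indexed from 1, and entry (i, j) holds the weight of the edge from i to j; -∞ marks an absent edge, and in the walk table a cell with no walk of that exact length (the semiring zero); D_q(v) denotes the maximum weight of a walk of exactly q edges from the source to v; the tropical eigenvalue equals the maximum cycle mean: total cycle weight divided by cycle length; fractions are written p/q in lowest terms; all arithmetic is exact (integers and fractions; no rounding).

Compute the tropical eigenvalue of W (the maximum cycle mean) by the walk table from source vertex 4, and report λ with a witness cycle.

q=0: [-∞, -∞, -∞, 0]
q=1: [-5, 1, 9, -11]
q=2: [18, 6, 12, 1]
q=3: [21, 17, 16, 6]
q=4: [25, 20, 19, 17]
Optimal cycle mean attained by: cycle 1->2->4->3->1, total (-1) + 0 + 9 + 9, length 4.
Answer: λ = 17/4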